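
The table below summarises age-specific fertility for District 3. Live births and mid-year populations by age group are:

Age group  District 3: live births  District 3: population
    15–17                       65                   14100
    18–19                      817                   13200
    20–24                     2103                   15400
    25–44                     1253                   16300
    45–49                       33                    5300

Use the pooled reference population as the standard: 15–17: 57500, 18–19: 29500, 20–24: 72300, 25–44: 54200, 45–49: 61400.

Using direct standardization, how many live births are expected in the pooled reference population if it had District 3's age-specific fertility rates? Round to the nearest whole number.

Age-specific rates per 1000 for District 3: 4.610, 61.894, 136.558, 76.871, 6.226.
Expected live births = Σ (standard pop × age-specific rate ÷ 1000)
= 57500×4.610/1000 + 29500×61.894/1000 + 72300×136.558/1000 + 54200×76.871/1000 + 61400×6.226/1000
= 265.07 + 1825.87 + 9873.18 + 4166.42 + 382.30 = 16512.84.

16513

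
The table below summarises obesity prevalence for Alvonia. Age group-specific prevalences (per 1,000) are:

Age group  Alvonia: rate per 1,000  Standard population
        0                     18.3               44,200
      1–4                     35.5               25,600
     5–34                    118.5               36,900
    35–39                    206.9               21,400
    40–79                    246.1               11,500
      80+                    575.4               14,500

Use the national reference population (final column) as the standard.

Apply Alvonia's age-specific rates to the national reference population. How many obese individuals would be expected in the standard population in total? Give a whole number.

21691

Expected obese individuals = Σ (standard pop × age-specific rate ÷ 1,000)
= 44,200×18.3/1,000 + 25,600×35.5/1,000 + 36,900×118.5/1,000 + 21,400×206.9/1,000 + 11,500×246.1/1,000 + 14,500×575.4/1,000
= 808.86 + 908.80 + 4372.65 + 4427.66 + 2830.15 + 8343.30 = 21691.42.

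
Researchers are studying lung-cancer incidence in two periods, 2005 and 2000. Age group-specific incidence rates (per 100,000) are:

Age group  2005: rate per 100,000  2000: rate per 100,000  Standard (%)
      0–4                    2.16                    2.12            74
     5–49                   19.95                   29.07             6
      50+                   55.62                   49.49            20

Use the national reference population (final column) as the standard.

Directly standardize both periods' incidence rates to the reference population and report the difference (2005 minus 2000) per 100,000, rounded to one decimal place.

Standard weights: 0.74, 0.06, 0.20.
2005: 0.7400×2.16 + 0.0600×19.95 + 0.2000×55.62 = 13.9194 per 100,000.
2000: 0.7400×2.12 + 0.0600×29.07 + 0.2000×49.49 = 13.2110 per 100,000.
Difference = 13.9194 − 13.2110 = 0.7084.

0.7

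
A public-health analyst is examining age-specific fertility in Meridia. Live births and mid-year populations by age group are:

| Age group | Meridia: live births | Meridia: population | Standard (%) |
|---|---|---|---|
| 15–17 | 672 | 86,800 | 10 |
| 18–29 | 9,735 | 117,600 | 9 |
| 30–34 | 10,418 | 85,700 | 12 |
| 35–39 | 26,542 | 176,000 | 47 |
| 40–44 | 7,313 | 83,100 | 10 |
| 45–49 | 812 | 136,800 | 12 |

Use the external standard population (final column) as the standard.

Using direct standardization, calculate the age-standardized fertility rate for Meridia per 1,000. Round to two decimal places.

Age-specific rates per 1,000 for Meridia: 7.742, 82.781, 121.564, 150.807, 88.002, 5.936.
Standard weights: 0.10, 0.09, 0.12, 0.47, 0.10, 0.12.
Standardized rate: 0.1000×7.742 + 0.0900×82.781 + 0.1200×121.564 + 0.4700×150.807 + 0.1000×88.002 + 0.1200×5.936 = 103.2038 per 1,000.

103.20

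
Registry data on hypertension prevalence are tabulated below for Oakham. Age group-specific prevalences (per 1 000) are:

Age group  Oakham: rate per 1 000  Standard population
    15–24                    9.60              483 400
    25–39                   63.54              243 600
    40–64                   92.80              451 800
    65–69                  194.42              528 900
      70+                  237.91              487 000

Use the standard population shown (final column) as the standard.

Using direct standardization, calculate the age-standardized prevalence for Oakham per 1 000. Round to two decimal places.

127.92

Standard total = 2 194 700; weights = 0.2203, 0.1110, 0.2059, 0.2410, 0.2219.
Standardized rate: 0.2203×9.60 + 0.1110×63.54 + 0.2059×92.80 + 0.2410×194.42 + 0.2219×237.91 = 127.9159 per 1 000.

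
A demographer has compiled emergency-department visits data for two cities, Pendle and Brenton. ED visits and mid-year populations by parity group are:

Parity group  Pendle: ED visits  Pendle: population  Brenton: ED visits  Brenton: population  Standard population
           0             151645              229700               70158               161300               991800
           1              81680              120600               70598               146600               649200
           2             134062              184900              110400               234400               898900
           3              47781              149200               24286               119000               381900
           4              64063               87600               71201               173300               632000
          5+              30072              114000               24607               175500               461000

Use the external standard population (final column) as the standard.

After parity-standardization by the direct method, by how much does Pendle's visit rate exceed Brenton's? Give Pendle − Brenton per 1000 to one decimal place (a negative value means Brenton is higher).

Parity-specific rates per 1000 for Pendle: 660.187, 677.280, 725.051, 320.248, 731.313, 263.789.
For Brenton: 434.954, 481.569, 470.990, 204.084, 410.854, 140.211.
Standard total = 4014800; weights = 0.2470, 0.1617, 0.2239, 0.0951, 0.1574, 0.1148.
Pendle: 0.2470×660.187 + 0.1617×677.280 + 0.2239×725.051 + 0.0951×320.248 + 0.1574×731.313 + 0.1148×263.789 = 610.8180 per 1000.
Brenton: 0.2470×434.954 + 0.1617×481.569 + 0.2239×470.990 + 0.0951×204.084 + 0.1574×410.854 + 0.1148×140.211 = 390.9611 per 1000.
Difference = 610.8180 − 390.9611 = 219.8569.

219.9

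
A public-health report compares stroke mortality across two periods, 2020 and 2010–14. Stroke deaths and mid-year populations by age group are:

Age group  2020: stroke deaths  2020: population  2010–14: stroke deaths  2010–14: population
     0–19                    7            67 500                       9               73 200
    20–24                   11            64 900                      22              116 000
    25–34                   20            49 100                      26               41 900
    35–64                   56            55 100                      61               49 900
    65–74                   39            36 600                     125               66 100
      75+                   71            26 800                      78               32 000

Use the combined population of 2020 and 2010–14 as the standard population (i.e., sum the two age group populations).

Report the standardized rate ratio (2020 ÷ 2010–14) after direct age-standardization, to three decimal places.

0.791

Age-specific rates per 100 000 for 2020: 10.37, 16.95, 40.73, 101.63, 106.56, 264.93.
For 2010–14: 12.30, 18.97, 62.05, 122.24, 189.11, 243.75.
Combined standard total = 679 100; weights = 0.2072, 0.2664, 0.1340, 0.1546, 0.1512, 0.0866.
2020: 0.2072×10.37 + 0.2664×16.95 + 0.1340×40.73 + 0.1546×101.63 + 0.1512×106.56 + 0.0866×264.93 = 66.8893 per 100 000.
2010–14: 0.2072×12.30 + 0.2664×18.97 + 0.1340×62.05 + 0.1546×122.24 + 0.1512×189.11 + 0.0866×243.75 = 84.5193 per 100 000.
Ratio = 66.8893 ÷ 84.5193 = 0.79141.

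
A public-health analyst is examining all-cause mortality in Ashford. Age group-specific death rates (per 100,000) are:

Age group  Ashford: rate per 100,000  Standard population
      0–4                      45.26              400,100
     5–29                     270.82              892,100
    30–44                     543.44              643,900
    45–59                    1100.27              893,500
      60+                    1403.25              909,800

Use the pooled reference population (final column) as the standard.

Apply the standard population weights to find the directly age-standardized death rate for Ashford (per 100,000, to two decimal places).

767.34

Standard total = 3,739,400; weights = 0.1070, 0.2386, 0.1722, 0.2389, 0.2433.
Standardized rate: 0.1070×45.26 + 0.2386×270.82 + 0.1722×543.44 + 0.2389×1100.27 + 0.2433×1403.25 = 767.3413 per 100,000.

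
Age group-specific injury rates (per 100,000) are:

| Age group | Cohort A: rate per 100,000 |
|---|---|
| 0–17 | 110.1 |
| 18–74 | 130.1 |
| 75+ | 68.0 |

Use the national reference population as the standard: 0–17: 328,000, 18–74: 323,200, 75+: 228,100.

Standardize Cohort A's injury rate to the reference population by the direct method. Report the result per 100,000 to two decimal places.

Standard total = 879,300; weights = 0.3730, 0.3676, 0.2594.
Standardized rate: 0.3730×110.1 + 0.3676×130.1 + 0.2594×68.0 = 106.5301 per 100,000.

106.53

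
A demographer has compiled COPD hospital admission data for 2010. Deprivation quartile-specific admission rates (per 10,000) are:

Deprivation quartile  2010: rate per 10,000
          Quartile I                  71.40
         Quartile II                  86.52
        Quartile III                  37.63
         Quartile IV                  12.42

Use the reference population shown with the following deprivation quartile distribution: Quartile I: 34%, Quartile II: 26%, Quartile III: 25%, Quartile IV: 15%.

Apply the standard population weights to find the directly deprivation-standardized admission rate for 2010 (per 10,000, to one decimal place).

Standard weights: 0.34, 0.26, 0.25, 0.15.
Standardized rate: 0.3400×71.40 + 0.2600×86.52 + 0.2500×37.63 + 0.1500×12.42 = 58.0417 per 10,000.

58.0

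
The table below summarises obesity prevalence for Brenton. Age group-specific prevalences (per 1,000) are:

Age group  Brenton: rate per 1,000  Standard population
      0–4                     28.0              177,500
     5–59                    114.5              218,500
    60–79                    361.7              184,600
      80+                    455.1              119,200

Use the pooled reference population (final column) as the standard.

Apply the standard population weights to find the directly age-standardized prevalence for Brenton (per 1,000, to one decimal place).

215.8

Standard total = 699,800; weights = 0.2536, 0.3122, 0.2638, 0.1703.
Standardized rate: 0.2536×28.0 + 0.3122×114.5 + 0.2638×361.7 + 0.1703×455.1 = 215.7845 per 1,000.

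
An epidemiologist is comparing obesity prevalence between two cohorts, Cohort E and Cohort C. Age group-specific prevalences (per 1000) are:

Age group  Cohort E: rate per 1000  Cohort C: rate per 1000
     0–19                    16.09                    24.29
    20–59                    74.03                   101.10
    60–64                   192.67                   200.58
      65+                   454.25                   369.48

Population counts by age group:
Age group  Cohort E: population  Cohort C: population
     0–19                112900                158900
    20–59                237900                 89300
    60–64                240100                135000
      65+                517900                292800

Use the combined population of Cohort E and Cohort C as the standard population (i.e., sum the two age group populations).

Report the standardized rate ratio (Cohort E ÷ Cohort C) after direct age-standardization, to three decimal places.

Combined standard total = 1784800; weights = 0.1523, 0.1833, 0.2102, 0.4542.
Cohort E: 0.1523×16.09 + 0.1833×74.03 + 0.2102×192.67 + 0.4542×454.25 = 262.8456 per 1000.
Cohort C: 0.1523×24.29 + 0.1833×101.10 + 0.2102×200.58 + 0.4542×369.48 = 232.2148 per 1000.
Ratio = 262.8456 ÷ 232.2148 = 1.13191.

1.132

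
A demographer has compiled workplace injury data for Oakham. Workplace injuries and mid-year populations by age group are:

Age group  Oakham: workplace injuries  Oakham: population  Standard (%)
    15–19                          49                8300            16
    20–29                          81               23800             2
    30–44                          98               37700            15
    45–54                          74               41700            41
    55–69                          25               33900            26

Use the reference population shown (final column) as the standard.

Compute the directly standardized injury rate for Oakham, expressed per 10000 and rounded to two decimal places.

23.22

Age-specific rates per 10000 for Oakham: 59.04, 34.03, 25.99, 17.75, 7.37.
Standard weights: 0.16, 0.02, 0.15, 0.41, 0.26.
Standardized rate: 0.1600×59.04 + 0.0200×34.03 + 0.1500×25.99 + 0.4100×17.75 + 0.2600×7.37 = 23.2188 per 10000.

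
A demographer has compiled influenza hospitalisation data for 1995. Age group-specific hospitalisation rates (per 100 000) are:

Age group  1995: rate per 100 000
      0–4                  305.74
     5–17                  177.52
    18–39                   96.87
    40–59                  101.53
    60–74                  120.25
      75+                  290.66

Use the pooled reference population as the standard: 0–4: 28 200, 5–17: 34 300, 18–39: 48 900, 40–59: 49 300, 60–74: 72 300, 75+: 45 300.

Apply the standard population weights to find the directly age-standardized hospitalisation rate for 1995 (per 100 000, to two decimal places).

166.42

Standard total = 278 300; weights = 0.1013, 0.1232, 0.1757, 0.1771, 0.2598, 0.1628.
Standardized rate: 0.1013×305.74 + 0.1232×177.52 + 0.1757×96.87 + 0.1771×101.53 + 0.2598×120.25 + 0.1628×290.66 = 166.4181 per 100 000.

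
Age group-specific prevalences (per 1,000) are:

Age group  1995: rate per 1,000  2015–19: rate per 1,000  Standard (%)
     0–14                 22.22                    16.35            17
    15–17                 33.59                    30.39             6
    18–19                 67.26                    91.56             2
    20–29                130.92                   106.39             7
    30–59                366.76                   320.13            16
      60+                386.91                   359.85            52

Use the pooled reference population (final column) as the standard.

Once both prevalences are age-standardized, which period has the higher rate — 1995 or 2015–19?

Standard weights: 0.17, 0.06, 0.02, 0.07, 0.16, 0.52.
1995: 0.1700×22.22 + 0.0600×33.59 + 0.0200×67.26 + 0.0700×130.92 + 0.1600×366.76 + 0.5200×386.91 = 276.1772 per 1,000.
2015–19: 0.1700×16.35 + 0.0600×30.39 + 0.0200×91.56 + 0.0700×106.39 + 0.1600×320.13 + 0.5200×359.85 = 252.2242 per 1,000.

1995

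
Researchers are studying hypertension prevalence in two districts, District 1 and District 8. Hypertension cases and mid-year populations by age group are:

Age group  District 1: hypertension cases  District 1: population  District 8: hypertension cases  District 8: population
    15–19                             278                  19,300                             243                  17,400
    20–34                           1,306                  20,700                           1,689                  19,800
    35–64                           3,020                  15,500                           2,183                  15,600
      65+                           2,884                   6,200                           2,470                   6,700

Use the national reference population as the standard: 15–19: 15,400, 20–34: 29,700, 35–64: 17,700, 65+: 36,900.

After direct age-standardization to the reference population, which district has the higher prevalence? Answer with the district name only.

District 1

Age-specific rates per 1,000 for District 1: 14.404, 63.092, 194.839, 465.161.
For District 8: 13.966, 85.303, 139.936, 368.657.
Standard total = 99,700; weights = 0.1545, 0.2979, 0.1775, 0.3701.
District 1: 0.1545×14.404 + 0.2979×63.092 + 0.1775×194.839 + 0.3701×465.161 = 227.7708 per 1,000.
District 8: 0.1545×13.966 + 0.2979×85.303 + 0.1775×139.936 + 0.3701×368.657 = 188.8552 per 1,000.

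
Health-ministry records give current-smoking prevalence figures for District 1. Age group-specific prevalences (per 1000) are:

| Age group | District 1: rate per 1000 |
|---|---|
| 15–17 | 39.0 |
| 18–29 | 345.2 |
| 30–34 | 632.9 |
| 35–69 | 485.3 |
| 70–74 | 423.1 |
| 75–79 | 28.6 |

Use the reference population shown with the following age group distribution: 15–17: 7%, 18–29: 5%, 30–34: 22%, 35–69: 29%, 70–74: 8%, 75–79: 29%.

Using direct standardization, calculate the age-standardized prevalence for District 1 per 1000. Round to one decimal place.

342.1

Standard weights: 0.07, 0.05, 0.22, 0.29, 0.08, 0.29.
Standardized rate: 0.0700×39.0 + 0.0500×345.2 + 0.2200×632.9 + 0.2900×485.3 + 0.0800×423.1 + 0.2900×28.6 = 342.1070 per 1000.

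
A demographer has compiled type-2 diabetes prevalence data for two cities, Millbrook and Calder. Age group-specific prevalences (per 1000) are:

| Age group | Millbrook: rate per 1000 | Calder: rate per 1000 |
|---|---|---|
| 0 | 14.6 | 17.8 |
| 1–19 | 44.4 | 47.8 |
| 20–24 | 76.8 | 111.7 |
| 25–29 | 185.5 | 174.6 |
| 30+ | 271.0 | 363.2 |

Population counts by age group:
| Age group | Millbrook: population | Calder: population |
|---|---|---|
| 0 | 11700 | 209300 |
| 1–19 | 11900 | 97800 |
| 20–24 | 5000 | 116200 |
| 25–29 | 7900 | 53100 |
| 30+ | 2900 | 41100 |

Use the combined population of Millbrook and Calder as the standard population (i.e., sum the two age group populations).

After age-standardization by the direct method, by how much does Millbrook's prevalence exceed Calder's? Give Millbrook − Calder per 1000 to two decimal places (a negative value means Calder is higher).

-15.63

Combined standard total = 556900; weights = 0.3968, 0.1970, 0.2176, 0.1095, 0.0790.
Millbrook: 0.3968×14.6 + 0.1970×44.4 + 0.2176×76.8 + 0.1095×185.5 + 0.0790×271.0 = 72.9843 per 1000.
Calder: 0.3968×17.8 + 0.1970×47.8 + 0.2176×111.7 + 0.1095×174.6 + 0.0790×363.2 = 88.6100 per 1000.
Difference = 72.9843 − 88.6100 = -15.6257.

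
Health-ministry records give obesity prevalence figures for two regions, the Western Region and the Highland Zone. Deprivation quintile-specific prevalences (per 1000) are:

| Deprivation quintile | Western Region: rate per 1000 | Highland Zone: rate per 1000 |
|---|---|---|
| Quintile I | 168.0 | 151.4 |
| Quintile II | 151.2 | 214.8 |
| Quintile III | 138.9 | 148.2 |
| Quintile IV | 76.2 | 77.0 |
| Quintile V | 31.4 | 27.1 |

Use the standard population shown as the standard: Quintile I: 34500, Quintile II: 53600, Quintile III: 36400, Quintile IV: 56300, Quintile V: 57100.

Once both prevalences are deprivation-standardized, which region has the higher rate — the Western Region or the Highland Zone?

Standard total = 237900; weights = 0.1450, 0.2253, 0.1530, 0.2367, 0.2400.
The Western Region: 0.1450×168.0 + 0.2253×151.2 + 0.1530×138.9 + 0.2367×76.2 + 0.2400×31.4 = 105.2513 per 1000.
The Highland Zone: 0.1450×151.4 + 0.2253×214.8 + 0.1530×148.2 + 0.2367×77.0 + 0.2400×27.1 = 117.7536 per 1000.

Highland Zone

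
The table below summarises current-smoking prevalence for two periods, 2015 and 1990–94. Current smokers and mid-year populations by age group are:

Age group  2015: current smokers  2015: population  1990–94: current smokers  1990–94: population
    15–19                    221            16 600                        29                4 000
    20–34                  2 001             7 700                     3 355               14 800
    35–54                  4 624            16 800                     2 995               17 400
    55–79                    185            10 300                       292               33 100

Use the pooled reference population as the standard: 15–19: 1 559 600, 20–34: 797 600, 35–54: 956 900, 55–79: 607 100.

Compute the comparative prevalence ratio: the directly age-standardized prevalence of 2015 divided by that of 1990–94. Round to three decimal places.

1.387

Age-specific rates per 1 000 for 2015: 13.313, 259.870, 275.238, 17.961.
For 1990–94: 7.250, 226.689, 172.126, 8.822.
Standard total = 3 921 200; weights = 0.3977, 0.2034, 0.2440, 0.1548.
2015: 0.3977×13.313 + 0.2034×259.870 + 0.2440×275.238 + 0.1548×17.961 = 128.1024 per 1 000.
1990–94: 0.3977×7.250 + 0.2034×226.689 + 0.2440×172.126 + 0.1548×8.822 = 92.3640 per 1 000.
Ratio = 128.1024 ÷ 92.3640 = 1.38693.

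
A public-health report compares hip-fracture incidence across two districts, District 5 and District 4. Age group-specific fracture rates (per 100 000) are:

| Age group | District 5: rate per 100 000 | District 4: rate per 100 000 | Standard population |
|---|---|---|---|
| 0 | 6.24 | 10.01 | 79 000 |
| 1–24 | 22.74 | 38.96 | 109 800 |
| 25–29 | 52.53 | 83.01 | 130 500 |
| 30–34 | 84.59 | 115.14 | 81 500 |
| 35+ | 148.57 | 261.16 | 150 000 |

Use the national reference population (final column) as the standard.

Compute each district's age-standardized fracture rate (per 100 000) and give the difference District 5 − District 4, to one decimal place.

Standard total = 550 800; weights = 0.1434, 0.1993, 0.2369, 0.1480, 0.2723.
District 5: 0.1434×6.24 + 0.1993×22.74 + 0.2369×52.53 + 0.1480×84.59 + 0.2723×148.57 = 70.8507 per 100 000.
District 4: 0.1434×10.01 + 0.1993×38.96 + 0.2369×83.01 + 0.1480×115.14 + 0.2723×261.16 = 117.0285 per 100 000.
Difference = 70.8507 − 117.0285 = -46.1778.

-46.2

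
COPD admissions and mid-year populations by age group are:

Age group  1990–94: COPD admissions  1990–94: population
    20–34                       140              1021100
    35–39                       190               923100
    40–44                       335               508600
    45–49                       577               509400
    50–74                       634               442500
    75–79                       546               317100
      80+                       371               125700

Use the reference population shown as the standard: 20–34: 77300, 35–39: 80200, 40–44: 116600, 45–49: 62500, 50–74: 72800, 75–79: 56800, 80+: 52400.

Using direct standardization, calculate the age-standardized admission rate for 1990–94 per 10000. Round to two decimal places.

10.25

Age-specific rates per 10000 for 1990–94: 1.37, 2.06, 6.59, 11.33, 14.33, 17.22, 29.51.
Standard total = 518600; weights = 0.1491, 0.1546, 0.2248, 0.1205, 0.1404, 0.1095, 0.1010.
Standardized rate: 0.1491×1.37 + 0.1546×2.06 + 0.2248×6.59 + 0.1205×11.33 + 0.1404×14.33 + 0.1095×17.22 + 0.1010×29.51 = 10.2481 per 10000.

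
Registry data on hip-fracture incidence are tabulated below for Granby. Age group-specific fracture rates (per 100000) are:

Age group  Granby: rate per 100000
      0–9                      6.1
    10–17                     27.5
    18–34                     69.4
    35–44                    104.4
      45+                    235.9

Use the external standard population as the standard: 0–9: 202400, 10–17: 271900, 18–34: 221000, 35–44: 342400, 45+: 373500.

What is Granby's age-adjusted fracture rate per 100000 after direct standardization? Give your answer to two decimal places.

104.81

Standard total = 1411200; weights = 0.1434, 0.1927, 0.1566, 0.2426, 0.2647.
Standardized rate: 0.1434×6.1 + 0.1927×27.5 + 0.1566×69.4 + 0.2426×104.4 + 0.2647×235.9 = 104.8076 per 100000.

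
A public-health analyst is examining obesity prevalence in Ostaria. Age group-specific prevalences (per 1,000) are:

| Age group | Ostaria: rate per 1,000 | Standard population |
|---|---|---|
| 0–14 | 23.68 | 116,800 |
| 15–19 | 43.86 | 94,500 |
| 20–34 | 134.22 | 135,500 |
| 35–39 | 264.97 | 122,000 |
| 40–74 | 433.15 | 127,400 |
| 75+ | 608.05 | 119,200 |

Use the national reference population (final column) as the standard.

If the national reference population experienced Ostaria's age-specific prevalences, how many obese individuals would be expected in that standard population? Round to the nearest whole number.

185087

Expected obese individuals = Σ (standard pop × age-specific rate ÷ 1,000)
= 116,800×23.68/1,000 + 94,500×43.86/1,000 + 135,500×134.22/1,000 + 122,000×264.97/1,000 + 127,400×433.15/1,000 + 119,200×608.05/1,000
= 2765.82 + 4144.77 + 18186.81 + 32326.34 + 55183.31 + 72479.56 = 185086.61.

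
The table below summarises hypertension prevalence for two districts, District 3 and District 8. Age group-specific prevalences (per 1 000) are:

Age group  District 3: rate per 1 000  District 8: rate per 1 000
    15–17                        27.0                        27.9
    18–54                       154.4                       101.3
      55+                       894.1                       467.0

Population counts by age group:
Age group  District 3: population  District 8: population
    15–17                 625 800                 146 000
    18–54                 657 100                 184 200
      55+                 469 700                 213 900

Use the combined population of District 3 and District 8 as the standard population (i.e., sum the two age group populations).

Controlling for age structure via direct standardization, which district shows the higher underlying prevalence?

District 3

Combined standard total = 2 296 700; weights = 0.3360, 0.3663, 0.2976.
District 3: 0.3360×27.0 + 0.3663×154.4 + 0.2976×894.1 = 331.7552 per 1 000.
District 8: 0.3360×27.9 + 0.3663×101.3 + 0.2976×467.0 = 185.4827 per 1 000.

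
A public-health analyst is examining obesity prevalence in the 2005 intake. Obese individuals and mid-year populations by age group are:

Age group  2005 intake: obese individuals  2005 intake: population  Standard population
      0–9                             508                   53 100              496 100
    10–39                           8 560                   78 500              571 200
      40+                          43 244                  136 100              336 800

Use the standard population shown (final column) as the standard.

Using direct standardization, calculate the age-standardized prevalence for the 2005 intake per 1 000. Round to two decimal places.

Age-specific rates per 1 000 for the 2005 intake: 9.567, 109.045, 317.737.
Standard total = 1 404 100; weights = 0.3533, 0.4068, 0.2399.
Standardized rate: 0.3533×9.567 + 0.4068×109.045 + 0.2399×317.737 = 123.9557 per 1 000.

123.96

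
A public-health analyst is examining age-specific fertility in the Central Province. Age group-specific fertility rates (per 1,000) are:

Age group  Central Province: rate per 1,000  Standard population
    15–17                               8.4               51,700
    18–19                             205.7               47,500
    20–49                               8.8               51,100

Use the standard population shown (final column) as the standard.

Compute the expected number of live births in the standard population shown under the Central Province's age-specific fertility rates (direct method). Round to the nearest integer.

10655

Expected live births = Σ (standard pop × age-specific rate ÷ 1,000)
= 51,700×8.4/1,000 + 47,500×205.7/1,000 + 51,100×8.8/1,000
= 434.28 + 9770.75 + 449.68 = 10654.71.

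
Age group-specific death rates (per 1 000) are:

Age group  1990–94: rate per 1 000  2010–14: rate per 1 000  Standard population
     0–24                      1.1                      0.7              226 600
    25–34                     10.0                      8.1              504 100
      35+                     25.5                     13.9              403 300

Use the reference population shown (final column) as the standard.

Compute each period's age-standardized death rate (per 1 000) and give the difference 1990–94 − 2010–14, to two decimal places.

5.05

Standard total = 1 134 000; weights = 0.1998, 0.4445, 0.3556.
1990–94: 0.1998×1.1 + 0.4445×10.0 + 0.3556×25.5 = 13.7340 per 1 000.
2010–14: 0.1998×0.7 + 0.4445×8.1 + 0.3556×13.9 = 8.6840 per 1 000.
Difference = 13.7340 − 8.6840 = 5.0500.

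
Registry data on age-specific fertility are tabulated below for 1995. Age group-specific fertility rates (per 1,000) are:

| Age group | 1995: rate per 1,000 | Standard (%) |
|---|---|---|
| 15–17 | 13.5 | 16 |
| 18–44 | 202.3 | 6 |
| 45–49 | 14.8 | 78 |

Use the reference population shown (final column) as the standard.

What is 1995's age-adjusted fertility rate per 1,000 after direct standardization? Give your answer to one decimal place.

25.8

Standard weights: 0.16, 0.06, 0.78.
Standardized rate: 0.1600×13.5 + 0.0600×202.3 + 0.7800×14.8 = 25.8420 per 1,000.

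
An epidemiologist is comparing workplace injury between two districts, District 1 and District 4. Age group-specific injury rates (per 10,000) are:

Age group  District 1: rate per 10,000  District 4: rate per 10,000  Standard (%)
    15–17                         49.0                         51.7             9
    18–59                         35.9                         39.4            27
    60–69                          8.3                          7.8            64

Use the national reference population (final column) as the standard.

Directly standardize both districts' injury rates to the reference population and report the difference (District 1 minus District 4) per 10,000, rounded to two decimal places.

Standard weights: 0.09, 0.27, 0.64.
District 1: 0.0900×49.0 + 0.2700×35.9 + 0.6400×8.3 = 19.4150 per 10,000.
District 4: 0.0900×51.7 + 0.2700×39.4 + 0.6400×7.8 = 20.2830 per 10,000.
Difference = 19.4150 − 20.2830 = -0.8680.

-0.87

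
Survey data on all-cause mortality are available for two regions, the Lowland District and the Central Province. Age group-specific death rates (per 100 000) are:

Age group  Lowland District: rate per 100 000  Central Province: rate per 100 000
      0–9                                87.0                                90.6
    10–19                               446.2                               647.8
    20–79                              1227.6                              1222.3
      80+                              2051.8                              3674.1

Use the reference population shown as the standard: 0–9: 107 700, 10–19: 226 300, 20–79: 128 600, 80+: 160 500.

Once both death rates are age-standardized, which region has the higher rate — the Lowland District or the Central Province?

Standard total = 623 100; weights = 0.1728, 0.3632, 0.2064, 0.2576.
The Lowland District: 0.1728×87.0 + 0.3632×446.2 + 0.2064×1227.6 + 0.2576×2051.8 = 958.9604 per 100 000.
The Central Province: 0.1728×90.6 + 0.3632×647.8 + 0.2064×1222.3 + 0.2576×3674.1 = 1449.5837 per 100 000.

Central Province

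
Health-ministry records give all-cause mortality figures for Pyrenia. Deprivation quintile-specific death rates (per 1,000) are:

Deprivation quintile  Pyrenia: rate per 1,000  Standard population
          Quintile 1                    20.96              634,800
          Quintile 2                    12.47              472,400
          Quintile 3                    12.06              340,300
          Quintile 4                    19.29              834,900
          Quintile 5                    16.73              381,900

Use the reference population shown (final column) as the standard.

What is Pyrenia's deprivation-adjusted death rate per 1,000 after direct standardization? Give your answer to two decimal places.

Standard total = 2,664,300; weights = 0.2383, 0.1773, 0.1277, 0.3134, 0.1433.
Standardized rate: 0.2383×20.96 + 0.1773×12.47 + 0.1277×12.06 + 0.3134×19.29 + 0.1433×16.73 = 17.1883 per 1,000.

17.19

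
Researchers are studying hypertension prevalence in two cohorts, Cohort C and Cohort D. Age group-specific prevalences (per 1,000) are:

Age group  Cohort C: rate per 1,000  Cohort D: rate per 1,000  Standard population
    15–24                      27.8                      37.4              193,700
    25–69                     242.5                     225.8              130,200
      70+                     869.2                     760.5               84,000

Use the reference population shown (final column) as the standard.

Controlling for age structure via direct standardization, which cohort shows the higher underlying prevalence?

Cohort C

Standard total = 407,900; weights = 0.4749, 0.3192, 0.2059.
Cohort C: 0.4749×27.8 + 0.3192×242.5 + 0.2059×869.2 = 269.6032 per 1,000.
Cohort D: 0.4749×37.4 + 0.3192×225.8 + 0.2059×760.5 = 246.4465 per 1,000.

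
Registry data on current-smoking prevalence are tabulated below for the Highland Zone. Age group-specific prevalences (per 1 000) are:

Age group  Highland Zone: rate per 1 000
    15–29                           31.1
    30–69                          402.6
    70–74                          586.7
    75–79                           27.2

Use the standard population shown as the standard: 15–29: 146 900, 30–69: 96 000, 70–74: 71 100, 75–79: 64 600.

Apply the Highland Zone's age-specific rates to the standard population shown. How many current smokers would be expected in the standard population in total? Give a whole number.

86690

Expected current smokers = Σ (standard pop × age-specific rate ÷ 1 000)
= 146 900×31.1/1 000 + 96 000×402.6/1 000 + 71 100×586.7/1 000 + 64 600×27.2/1 000
= 4568.59 + 38649.60 + 41714.37 + 1757.12 = 86689.68.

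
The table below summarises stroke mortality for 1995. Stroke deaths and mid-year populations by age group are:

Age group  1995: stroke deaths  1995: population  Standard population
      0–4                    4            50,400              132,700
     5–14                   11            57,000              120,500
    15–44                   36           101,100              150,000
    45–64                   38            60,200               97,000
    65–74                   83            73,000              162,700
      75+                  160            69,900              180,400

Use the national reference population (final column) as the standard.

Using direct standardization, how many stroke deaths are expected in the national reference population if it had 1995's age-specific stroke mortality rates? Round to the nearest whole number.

Age-specific rates per 100,000 for 1995: 7.94, 19.30, 35.61, 63.12, 113.70, 228.90.
Expected stroke deaths = Σ (standard pop × age-specific rate ÷ 100,000)
= 132,700×7.94/100,000 + 120,500×19.30/100,000 + 150,000×35.61/100,000 + 97,000×63.12/100,000 + 162,700×113.70/100,000 + 180,400×228.90/100,000
= 10.53 + 23.25 + 53.41 + 61.23 + 184.99 + 412.93 = 746.35.

746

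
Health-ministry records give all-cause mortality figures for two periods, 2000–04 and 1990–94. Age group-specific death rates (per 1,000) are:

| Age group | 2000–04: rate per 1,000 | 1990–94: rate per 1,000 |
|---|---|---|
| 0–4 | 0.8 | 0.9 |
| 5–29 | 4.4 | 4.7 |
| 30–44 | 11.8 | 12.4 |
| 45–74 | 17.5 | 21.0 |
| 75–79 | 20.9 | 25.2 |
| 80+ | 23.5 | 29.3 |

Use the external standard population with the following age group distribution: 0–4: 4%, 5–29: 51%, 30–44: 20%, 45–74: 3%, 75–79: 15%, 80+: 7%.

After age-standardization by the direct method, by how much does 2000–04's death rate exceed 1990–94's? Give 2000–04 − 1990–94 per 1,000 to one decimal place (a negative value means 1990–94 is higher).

Standard weights: 0.04, 0.51, 0.20, 0.03, 0.15, 0.07.
2000–04: 0.0400×0.8 + 0.5100×4.4 + 0.2000×11.8 + 0.0300×17.5 + 0.1500×20.9 + 0.0700×23.5 = 9.9410 per 1,000.
1990–94: 0.0400×0.9 + 0.5100×4.7 + 0.2000×12.4 + 0.0300×21.0 + 0.1500×25.2 + 0.0700×29.3 = 11.3740 per 1,000.
Difference = 9.9410 − 11.3740 = -1.4330.

-1.4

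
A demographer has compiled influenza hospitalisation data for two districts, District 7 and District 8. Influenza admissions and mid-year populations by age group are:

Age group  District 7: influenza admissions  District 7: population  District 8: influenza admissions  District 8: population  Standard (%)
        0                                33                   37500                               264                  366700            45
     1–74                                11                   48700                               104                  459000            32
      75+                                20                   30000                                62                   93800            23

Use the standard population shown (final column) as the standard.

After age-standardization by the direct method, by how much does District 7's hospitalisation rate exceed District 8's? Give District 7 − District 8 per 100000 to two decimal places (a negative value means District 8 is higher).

Age-specific rates per 100000 for District 7: 88.00, 22.59, 66.67.
For District 8: 71.99, 22.66, 66.10.
Standard weights: 0.45, 0.32, 0.23.
District 7: 0.4500×88.00 + 0.3200×22.59 + 0.2300×66.67 = 62.1613 per 100000.
District 8: 0.4500×71.99 + 0.3200×22.66 + 0.2300×66.10 = 54.8502 per 100000.
Difference = 62.1613 − 54.8502 = 7.3111.

7.31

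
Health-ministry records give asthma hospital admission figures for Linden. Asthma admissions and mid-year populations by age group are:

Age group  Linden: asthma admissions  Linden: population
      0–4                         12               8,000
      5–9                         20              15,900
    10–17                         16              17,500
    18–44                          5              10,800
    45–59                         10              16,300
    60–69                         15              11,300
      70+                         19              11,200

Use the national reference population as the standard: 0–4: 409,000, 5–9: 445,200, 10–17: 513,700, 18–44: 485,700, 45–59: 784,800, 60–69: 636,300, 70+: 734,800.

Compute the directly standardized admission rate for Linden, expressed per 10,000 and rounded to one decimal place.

Age-specific rates per 10,000 for Linden: 15.00, 12.58, 9.14, 4.63, 6.13, 13.27, 16.96.
Standard total = 4,009,500; weights = 0.1020, 0.1110, 0.1281, 0.1211, 0.1957, 0.1587, 0.1833.
Standardized rate: 0.1020×15.00 + 0.1110×12.58 + 0.1281×9.14 + 0.1211×4.63 + 0.1957×6.13 + 0.1587×13.27 + 0.1833×16.96 = 11.0754 per 10,000.

11.1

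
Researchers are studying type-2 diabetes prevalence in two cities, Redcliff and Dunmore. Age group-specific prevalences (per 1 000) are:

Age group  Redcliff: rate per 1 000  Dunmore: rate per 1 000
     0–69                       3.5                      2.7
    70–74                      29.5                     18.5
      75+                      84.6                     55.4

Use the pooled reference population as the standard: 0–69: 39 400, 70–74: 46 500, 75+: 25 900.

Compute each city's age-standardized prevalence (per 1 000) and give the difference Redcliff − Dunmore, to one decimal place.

11.6

Standard total = 111 800; weights = 0.3524, 0.4159, 0.2317.
Redcliff: 0.3524×3.5 + 0.4159×29.5 + 0.2317×84.6 = 33.1019 per 1 000.
Dunmore: 0.3524×2.7 + 0.4159×18.5 + 0.2317×55.4 = 21.4802 per 1 000.
Difference = 33.1019 − 21.4802 = 11.6216.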